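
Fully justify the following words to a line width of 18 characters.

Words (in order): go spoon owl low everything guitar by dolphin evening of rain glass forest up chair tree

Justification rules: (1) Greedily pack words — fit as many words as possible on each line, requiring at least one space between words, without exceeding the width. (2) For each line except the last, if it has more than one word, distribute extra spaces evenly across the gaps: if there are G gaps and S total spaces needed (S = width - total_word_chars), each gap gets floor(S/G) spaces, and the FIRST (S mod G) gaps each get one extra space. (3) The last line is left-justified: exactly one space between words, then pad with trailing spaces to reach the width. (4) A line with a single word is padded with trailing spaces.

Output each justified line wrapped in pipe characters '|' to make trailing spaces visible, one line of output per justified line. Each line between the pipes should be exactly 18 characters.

Line 1: ['go', 'spoon', 'owl', 'low'] (min_width=16, slack=2)
Line 2: ['everything', 'guitar'] (min_width=17, slack=1)
Line 3: ['by', 'dolphin', 'evening'] (min_width=18, slack=0)
Line 4: ['of', 'rain', 'glass'] (min_width=13, slack=5)
Line 5: ['forest', 'up', 'chair'] (min_width=15, slack=3)
Line 6: ['tree'] (min_width=4, slack=14)

Answer: |go  spoon  owl low|
|everything  guitar|
|by dolphin evening|
|of    rain   glass|
|forest   up  chair|
|tree              |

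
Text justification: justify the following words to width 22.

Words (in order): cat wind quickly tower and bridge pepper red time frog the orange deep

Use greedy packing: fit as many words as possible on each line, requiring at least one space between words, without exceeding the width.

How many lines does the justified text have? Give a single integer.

Answer: 4

Derivation:
Line 1: ['cat', 'wind', 'quickly', 'tower'] (min_width=22, slack=0)
Line 2: ['and', 'bridge', 'pepper', 'red'] (min_width=21, slack=1)
Line 3: ['time', 'frog', 'the', 'orange'] (min_width=20, slack=2)
Line 4: ['deep'] (min_width=4, slack=18)
Total lines: 4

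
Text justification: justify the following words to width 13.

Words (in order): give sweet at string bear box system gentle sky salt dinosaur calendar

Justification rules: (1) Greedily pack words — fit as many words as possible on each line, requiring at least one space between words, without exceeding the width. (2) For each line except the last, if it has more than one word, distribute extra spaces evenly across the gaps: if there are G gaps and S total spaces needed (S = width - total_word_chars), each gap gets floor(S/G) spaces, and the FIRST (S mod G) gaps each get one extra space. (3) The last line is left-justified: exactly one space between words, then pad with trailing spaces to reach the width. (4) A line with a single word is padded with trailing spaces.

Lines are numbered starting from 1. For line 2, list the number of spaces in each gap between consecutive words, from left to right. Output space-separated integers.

Answer: 3

Derivation:
Line 1: ['give', 'sweet', 'at'] (min_width=13, slack=0)
Line 2: ['string', 'bear'] (min_width=11, slack=2)
Line 3: ['box', 'system'] (min_width=10, slack=3)
Line 4: ['gentle', 'sky'] (min_width=10, slack=3)
Line 5: ['salt', 'dinosaur'] (min_width=13, slack=0)
Line 6: ['calendar'] (min_width=8, slack=5)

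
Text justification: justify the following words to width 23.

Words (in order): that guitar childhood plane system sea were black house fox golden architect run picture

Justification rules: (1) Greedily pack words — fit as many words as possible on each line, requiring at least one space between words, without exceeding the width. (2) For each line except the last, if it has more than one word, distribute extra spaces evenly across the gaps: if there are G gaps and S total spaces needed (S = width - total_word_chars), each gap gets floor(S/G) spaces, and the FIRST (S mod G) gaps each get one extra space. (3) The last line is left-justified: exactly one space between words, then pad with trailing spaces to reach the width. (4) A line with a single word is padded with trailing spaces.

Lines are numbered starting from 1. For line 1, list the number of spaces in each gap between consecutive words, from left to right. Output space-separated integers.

Line 1: ['that', 'guitar', 'childhood'] (min_width=21, slack=2)
Line 2: ['plane', 'system', 'sea', 'were'] (min_width=21, slack=2)
Line 3: ['black', 'house', 'fox', 'golden'] (min_width=22, slack=1)
Line 4: ['architect', 'run', 'picture'] (min_width=21, slack=2)

Answer: 2 2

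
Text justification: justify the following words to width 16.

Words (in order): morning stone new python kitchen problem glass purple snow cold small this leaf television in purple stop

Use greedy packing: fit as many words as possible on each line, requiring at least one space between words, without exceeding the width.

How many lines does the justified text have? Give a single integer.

Answer: 8

Derivation:
Line 1: ['morning', 'stone'] (min_width=13, slack=3)
Line 2: ['new', 'python'] (min_width=10, slack=6)
Line 3: ['kitchen', 'problem'] (min_width=15, slack=1)
Line 4: ['glass', 'purple'] (min_width=12, slack=4)
Line 5: ['snow', 'cold', 'small'] (min_width=15, slack=1)
Line 6: ['this', 'leaf'] (min_width=9, slack=7)
Line 7: ['television', 'in'] (min_width=13, slack=3)
Line 8: ['purple', 'stop'] (min_width=11, slack=5)
Total lines: 8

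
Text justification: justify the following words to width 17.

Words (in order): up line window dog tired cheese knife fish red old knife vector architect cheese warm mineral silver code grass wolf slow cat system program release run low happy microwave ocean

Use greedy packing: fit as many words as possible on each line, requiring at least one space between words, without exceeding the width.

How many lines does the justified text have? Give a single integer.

Answer: 12

Derivation:
Line 1: ['up', 'line', 'window'] (min_width=14, slack=3)
Line 2: ['dog', 'tired', 'cheese'] (min_width=16, slack=1)
Line 3: ['knife', 'fish', 'red'] (min_width=14, slack=3)
Line 4: ['old', 'knife', 'vector'] (min_width=16, slack=1)
Line 5: ['architect', 'cheese'] (min_width=16, slack=1)
Line 6: ['warm', 'mineral'] (min_width=12, slack=5)
Line 7: ['silver', 'code', 'grass'] (min_width=17, slack=0)
Line 8: ['wolf', 'slow', 'cat'] (min_width=13, slack=4)
Line 9: ['system', 'program'] (min_width=14, slack=3)
Line 10: ['release', 'run', 'low'] (min_width=15, slack=2)
Line 11: ['happy', 'microwave'] (min_width=15, slack=2)
Line 12: ['ocean'] (min_width=5, slack=12)
Total lines: 12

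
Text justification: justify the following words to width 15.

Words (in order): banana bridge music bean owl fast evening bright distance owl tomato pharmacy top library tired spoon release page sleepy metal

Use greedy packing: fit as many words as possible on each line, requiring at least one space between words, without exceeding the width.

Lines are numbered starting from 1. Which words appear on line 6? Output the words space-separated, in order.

Line 1: ['banana', 'bridge'] (min_width=13, slack=2)
Line 2: ['music', 'bean', 'owl'] (min_width=14, slack=1)
Line 3: ['fast', 'evening'] (min_width=12, slack=3)
Line 4: ['bright', 'distance'] (min_width=15, slack=0)
Line 5: ['owl', 'tomato'] (min_width=10, slack=5)
Line 6: ['pharmacy', 'top'] (min_width=12, slack=3)
Line 7: ['library', 'tired'] (min_width=13, slack=2)
Line 8: ['spoon', 'release'] (min_width=13, slack=2)
Line 9: ['page', 'sleepy'] (min_width=11, slack=4)
Line 10: ['metal'] (min_width=5, slack=10)

Answer: pharmacy top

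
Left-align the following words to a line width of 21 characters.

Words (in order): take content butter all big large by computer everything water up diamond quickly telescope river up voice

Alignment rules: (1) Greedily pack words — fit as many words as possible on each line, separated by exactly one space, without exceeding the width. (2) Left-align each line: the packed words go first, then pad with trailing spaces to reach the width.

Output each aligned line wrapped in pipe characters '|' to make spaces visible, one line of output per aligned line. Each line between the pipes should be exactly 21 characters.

Line 1: ['take', 'content', 'butter'] (min_width=19, slack=2)
Line 2: ['all', 'big', 'large', 'by'] (min_width=16, slack=5)
Line 3: ['computer', 'everything'] (min_width=19, slack=2)
Line 4: ['water', 'up', 'diamond'] (min_width=16, slack=5)
Line 5: ['quickly', 'telescope'] (min_width=17, slack=4)
Line 6: ['river', 'up', 'voice'] (min_width=14, slack=7)

Answer: |take content butter  |
|all big large by     |
|computer everything  |
|water up diamond     |
|quickly telescope    |
|river up voice       |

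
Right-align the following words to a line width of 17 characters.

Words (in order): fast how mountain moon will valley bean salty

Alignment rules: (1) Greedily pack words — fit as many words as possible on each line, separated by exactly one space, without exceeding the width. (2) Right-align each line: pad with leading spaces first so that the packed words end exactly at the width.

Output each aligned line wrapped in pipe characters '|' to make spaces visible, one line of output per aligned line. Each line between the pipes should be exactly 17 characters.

Answer: |fast how mountain|
| moon will valley|
|       bean salty|

Derivation:
Line 1: ['fast', 'how', 'mountain'] (min_width=17, slack=0)
Line 2: ['moon', 'will', 'valley'] (min_width=16, slack=1)
Line 3: ['bean', 'salty'] (min_width=10, slack=7)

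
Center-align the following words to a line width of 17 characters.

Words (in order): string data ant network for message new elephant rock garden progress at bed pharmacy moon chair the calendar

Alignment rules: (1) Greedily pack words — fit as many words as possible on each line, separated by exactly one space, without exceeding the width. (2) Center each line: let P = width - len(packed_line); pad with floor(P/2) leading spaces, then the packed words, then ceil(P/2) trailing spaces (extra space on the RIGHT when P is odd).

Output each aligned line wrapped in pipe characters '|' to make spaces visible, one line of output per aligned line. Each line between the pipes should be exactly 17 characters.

Answer: | string data ant |
|   network for   |
|   message new   |
|  elephant rock  |
| garden progress |
| at bed pharmacy |
| moon chair the  |
|    calendar     |

Derivation:
Line 1: ['string', 'data', 'ant'] (min_width=15, slack=2)
Line 2: ['network', 'for'] (min_width=11, slack=6)
Line 3: ['message', 'new'] (min_width=11, slack=6)
Line 4: ['elephant', 'rock'] (min_width=13, slack=4)
Line 5: ['garden', 'progress'] (min_width=15, slack=2)
Line 6: ['at', 'bed', 'pharmacy'] (min_width=15, slack=2)
Line 7: ['moon', 'chair', 'the'] (min_width=14, slack=3)
Line 8: ['calendar'] (min_width=8, slack=9)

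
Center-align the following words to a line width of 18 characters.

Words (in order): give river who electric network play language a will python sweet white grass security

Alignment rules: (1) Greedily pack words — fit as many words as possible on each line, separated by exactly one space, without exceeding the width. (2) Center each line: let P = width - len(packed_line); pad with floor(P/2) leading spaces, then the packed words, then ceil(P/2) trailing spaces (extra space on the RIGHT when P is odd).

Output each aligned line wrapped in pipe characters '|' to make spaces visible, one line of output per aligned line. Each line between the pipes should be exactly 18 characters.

Answer: |  give river who  |
| electric network |
| play language a  |
|will python sweet |
|   white grass    |
|     security     |

Derivation:
Line 1: ['give', 'river', 'who'] (min_width=14, slack=4)
Line 2: ['electric', 'network'] (min_width=16, slack=2)
Line 3: ['play', 'language', 'a'] (min_width=15, slack=3)
Line 4: ['will', 'python', 'sweet'] (min_width=17, slack=1)
Line 5: ['white', 'grass'] (min_width=11, slack=7)
Line 6: ['security'] (min_width=8, slack=10)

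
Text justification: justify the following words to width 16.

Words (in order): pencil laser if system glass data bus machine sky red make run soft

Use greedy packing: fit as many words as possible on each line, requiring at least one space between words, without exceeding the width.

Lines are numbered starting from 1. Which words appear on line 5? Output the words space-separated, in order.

Answer: soft

Derivation:
Line 1: ['pencil', 'laser', 'if'] (min_width=15, slack=1)
Line 2: ['system', 'glass'] (min_width=12, slack=4)
Line 3: ['data', 'bus', 'machine'] (min_width=16, slack=0)
Line 4: ['sky', 'red', 'make', 'run'] (min_width=16, slack=0)
Line 5: ['soft'] (min_width=4, slack=12)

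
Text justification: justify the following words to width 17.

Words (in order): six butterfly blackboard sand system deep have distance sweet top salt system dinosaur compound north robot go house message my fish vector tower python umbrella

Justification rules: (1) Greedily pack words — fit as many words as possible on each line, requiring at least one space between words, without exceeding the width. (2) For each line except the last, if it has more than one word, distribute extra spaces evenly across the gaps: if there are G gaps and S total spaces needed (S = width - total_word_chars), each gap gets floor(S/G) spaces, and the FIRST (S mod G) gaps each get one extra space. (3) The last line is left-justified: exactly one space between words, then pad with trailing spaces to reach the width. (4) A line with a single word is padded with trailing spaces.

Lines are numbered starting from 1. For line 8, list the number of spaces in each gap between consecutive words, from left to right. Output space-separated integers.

Line 1: ['six', 'butterfly'] (min_width=13, slack=4)
Line 2: ['blackboard', 'sand'] (min_width=15, slack=2)
Line 3: ['system', 'deep', 'have'] (min_width=16, slack=1)
Line 4: ['distance', 'sweet'] (min_width=14, slack=3)
Line 5: ['top', 'salt', 'system'] (min_width=15, slack=2)
Line 6: ['dinosaur', 'compound'] (min_width=17, slack=0)
Line 7: ['north', 'robot', 'go'] (min_width=14, slack=3)
Line 8: ['house', 'message', 'my'] (min_width=16, slack=1)
Line 9: ['fish', 'vector', 'tower'] (min_width=17, slack=0)
Line 10: ['python', 'umbrella'] (min_width=15, slack=2)

Answer: 2 1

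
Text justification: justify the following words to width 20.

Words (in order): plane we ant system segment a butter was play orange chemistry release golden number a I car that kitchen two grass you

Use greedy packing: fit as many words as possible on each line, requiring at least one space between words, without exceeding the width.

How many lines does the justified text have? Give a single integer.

Answer: 7

Derivation:
Line 1: ['plane', 'we', 'ant', 'system'] (min_width=19, slack=1)
Line 2: ['segment', 'a', 'butter', 'was'] (min_width=20, slack=0)
Line 3: ['play', 'orange'] (min_width=11, slack=9)
Line 4: ['chemistry', 'release'] (min_width=17, slack=3)
Line 5: ['golden', 'number', 'a', 'I'] (min_width=17, slack=3)
Line 6: ['car', 'that', 'kitchen', 'two'] (min_width=20, slack=0)
Line 7: ['grass', 'you'] (min_width=9, slack=11)
Total lines: 7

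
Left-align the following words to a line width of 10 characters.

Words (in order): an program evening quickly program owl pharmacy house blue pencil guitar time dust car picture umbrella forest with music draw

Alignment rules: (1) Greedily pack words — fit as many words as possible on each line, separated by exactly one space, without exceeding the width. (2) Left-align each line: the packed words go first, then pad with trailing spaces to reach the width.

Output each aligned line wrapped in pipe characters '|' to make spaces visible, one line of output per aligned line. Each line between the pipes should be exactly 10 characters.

Line 1: ['an', 'program'] (min_width=10, slack=0)
Line 2: ['evening'] (min_width=7, slack=3)
Line 3: ['quickly'] (min_width=7, slack=3)
Line 4: ['program'] (min_width=7, slack=3)
Line 5: ['owl'] (min_width=3, slack=7)
Line 6: ['pharmacy'] (min_width=8, slack=2)
Line 7: ['house', 'blue'] (min_width=10, slack=0)
Line 8: ['pencil'] (min_width=6, slack=4)
Line 9: ['guitar'] (min_width=6, slack=4)
Line 10: ['time', 'dust'] (min_width=9, slack=1)
Line 11: ['car'] (min_width=3, slack=7)
Line 12: ['picture'] (min_width=7, slack=3)
Line 13: ['umbrella'] (min_width=8, slack=2)
Line 14: ['forest'] (min_width=6, slack=4)
Line 15: ['with', 'music'] (min_width=10, slack=0)
Line 16: ['draw'] (min_width=4, slack=6)

Answer: |an program|
|evening   |
|quickly   |
|program   |
|owl       |
|pharmacy  |
|house blue|
|pencil    |
|guitar    |
|time dust |
|car       |
|picture   |
|umbrella  |
|forest    |
|with music|
|draw      |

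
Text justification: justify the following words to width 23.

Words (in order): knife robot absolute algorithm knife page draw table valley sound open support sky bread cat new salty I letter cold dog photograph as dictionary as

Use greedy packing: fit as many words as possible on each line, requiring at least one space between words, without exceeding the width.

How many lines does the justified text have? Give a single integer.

Line 1: ['knife', 'robot', 'absolute'] (min_width=20, slack=3)
Line 2: ['algorithm', 'knife', 'page'] (min_width=20, slack=3)
Line 3: ['draw', 'table', 'valley', 'sound'] (min_width=23, slack=0)
Line 4: ['open', 'support', 'sky', 'bread'] (min_width=22, slack=1)
Line 5: ['cat', 'new', 'salty', 'I', 'letter'] (min_width=22, slack=1)
Line 6: ['cold', 'dog', 'photograph', 'as'] (min_width=22, slack=1)
Line 7: ['dictionary', 'as'] (min_width=13, slack=10)
Total lines: 7

Answer: 7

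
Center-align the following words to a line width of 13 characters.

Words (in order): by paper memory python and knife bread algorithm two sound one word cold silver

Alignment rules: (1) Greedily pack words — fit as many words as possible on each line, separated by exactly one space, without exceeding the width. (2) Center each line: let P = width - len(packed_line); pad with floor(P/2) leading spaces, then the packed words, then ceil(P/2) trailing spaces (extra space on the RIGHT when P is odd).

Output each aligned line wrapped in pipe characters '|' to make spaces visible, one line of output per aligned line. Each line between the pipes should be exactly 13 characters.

Line 1: ['by', 'paper'] (min_width=8, slack=5)
Line 2: ['memory', 'python'] (min_width=13, slack=0)
Line 3: ['and', 'knife'] (min_width=9, slack=4)
Line 4: ['bread'] (min_width=5, slack=8)
Line 5: ['algorithm', 'two'] (min_width=13, slack=0)
Line 6: ['sound', 'one'] (min_width=9, slack=4)
Line 7: ['word', 'cold'] (min_width=9, slack=4)
Line 8: ['silver'] (min_width=6, slack=7)

Answer: |  by paper   |
|memory python|
|  and knife  |
|    bread    |
|algorithm two|
|  sound one  |
|  word cold  |
|   silver    |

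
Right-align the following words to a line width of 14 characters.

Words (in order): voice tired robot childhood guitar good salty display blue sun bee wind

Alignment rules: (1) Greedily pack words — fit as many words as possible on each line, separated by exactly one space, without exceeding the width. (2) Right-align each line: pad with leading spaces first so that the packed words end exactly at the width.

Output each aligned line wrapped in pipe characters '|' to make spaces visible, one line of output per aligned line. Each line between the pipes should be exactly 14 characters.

Line 1: ['voice', 'tired'] (min_width=11, slack=3)
Line 2: ['robot'] (min_width=5, slack=9)
Line 3: ['childhood'] (min_width=9, slack=5)
Line 4: ['guitar', 'good'] (min_width=11, slack=3)
Line 5: ['salty', 'display'] (min_width=13, slack=1)
Line 6: ['blue', 'sun', 'bee'] (min_width=12, slack=2)
Line 7: ['wind'] (min_width=4, slack=10)

Answer: |   voice tired|
|         robot|
|     childhood|
|   guitar good|
| salty display|
|  blue sun bee|
|          wind|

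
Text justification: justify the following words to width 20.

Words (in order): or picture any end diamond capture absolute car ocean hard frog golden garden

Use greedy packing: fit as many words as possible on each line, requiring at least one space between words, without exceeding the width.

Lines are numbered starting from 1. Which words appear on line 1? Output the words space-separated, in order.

Line 1: ['or', 'picture', 'any', 'end'] (min_width=18, slack=2)
Line 2: ['diamond', 'capture'] (min_width=15, slack=5)
Line 3: ['absolute', 'car', 'ocean'] (min_width=18, slack=2)
Line 4: ['hard', 'frog', 'golden'] (min_width=16, slack=4)
Line 5: ['garden'] (min_width=6, slack=14)

Answer: or picture any end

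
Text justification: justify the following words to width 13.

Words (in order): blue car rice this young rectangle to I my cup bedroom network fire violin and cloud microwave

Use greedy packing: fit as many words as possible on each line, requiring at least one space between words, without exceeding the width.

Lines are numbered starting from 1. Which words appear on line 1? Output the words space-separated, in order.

Line 1: ['blue', 'car', 'rice'] (min_width=13, slack=0)
Line 2: ['this', 'young'] (min_width=10, slack=3)
Line 3: ['rectangle', 'to'] (min_width=12, slack=1)
Line 4: ['I', 'my', 'cup'] (min_width=8, slack=5)
Line 5: ['bedroom'] (min_width=7, slack=6)
Line 6: ['network', 'fire'] (min_width=12, slack=1)
Line 7: ['violin', 'and'] (min_width=10, slack=3)
Line 8: ['cloud'] (min_width=5, slack=8)
Line 9: ['microwave'] (min_width=9, slack=4)

Answer: blue car rice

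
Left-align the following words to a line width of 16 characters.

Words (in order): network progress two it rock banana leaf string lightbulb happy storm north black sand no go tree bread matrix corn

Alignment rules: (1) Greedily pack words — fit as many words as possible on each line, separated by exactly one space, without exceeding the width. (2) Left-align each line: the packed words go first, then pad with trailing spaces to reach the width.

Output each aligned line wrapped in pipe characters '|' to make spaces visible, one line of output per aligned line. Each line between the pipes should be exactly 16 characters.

Line 1: ['network', 'progress'] (min_width=16, slack=0)
Line 2: ['two', 'it', 'rock'] (min_width=11, slack=5)
Line 3: ['banana', 'leaf'] (min_width=11, slack=5)
Line 4: ['string', 'lightbulb'] (min_width=16, slack=0)
Line 5: ['happy', 'storm'] (min_width=11, slack=5)
Line 6: ['north', 'black', 'sand'] (min_width=16, slack=0)
Line 7: ['no', 'go', 'tree', 'bread'] (min_width=16, slack=0)
Line 8: ['matrix', 'corn'] (min_width=11, slack=5)

Answer: |network progress|
|two it rock     |
|banana leaf     |
|string lightbulb|
|happy storm     |
|north black sand|
|no go tree bread|
|matrix corn     |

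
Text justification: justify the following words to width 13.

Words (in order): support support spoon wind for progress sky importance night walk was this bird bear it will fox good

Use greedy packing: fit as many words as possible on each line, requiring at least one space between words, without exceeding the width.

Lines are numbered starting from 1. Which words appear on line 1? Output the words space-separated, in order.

Answer: support

Derivation:
Line 1: ['support'] (min_width=7, slack=6)
Line 2: ['support', 'spoon'] (min_width=13, slack=0)
Line 3: ['wind', 'for'] (min_width=8, slack=5)
Line 4: ['progress', 'sky'] (min_width=12, slack=1)
Line 5: ['importance'] (min_width=10, slack=3)
Line 6: ['night', 'walk'] (min_width=10, slack=3)
Line 7: ['was', 'this', 'bird'] (min_width=13, slack=0)
Line 8: ['bear', 'it', 'will'] (min_width=12, slack=1)
Line 9: ['fox', 'good'] (min_width=8, slack=5)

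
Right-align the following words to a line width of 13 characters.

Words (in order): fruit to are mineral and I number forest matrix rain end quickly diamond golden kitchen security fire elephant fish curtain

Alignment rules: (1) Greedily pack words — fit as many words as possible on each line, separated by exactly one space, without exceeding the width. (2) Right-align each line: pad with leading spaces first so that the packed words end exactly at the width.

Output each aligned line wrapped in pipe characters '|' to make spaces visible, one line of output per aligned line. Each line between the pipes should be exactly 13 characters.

Answer: | fruit to are|
|mineral and I|
|number forest|
|  matrix rain|
|  end quickly|
|      diamond|
|       golden|
|      kitchen|
|security fire|
|elephant fish|
|      curtain|

Derivation:
Line 1: ['fruit', 'to', 'are'] (min_width=12, slack=1)
Line 2: ['mineral', 'and', 'I'] (min_width=13, slack=0)
Line 3: ['number', 'forest'] (min_width=13, slack=0)
Line 4: ['matrix', 'rain'] (min_width=11, slack=2)
Line 5: ['end', 'quickly'] (min_width=11, slack=2)
Line 6: ['diamond'] (min_width=7, slack=6)
Line 7: ['golden'] (min_width=6, slack=7)
Line 8: ['kitchen'] (min_width=7, slack=6)
Line 9: ['security', 'fire'] (min_width=13, slack=0)
Line 10: ['elephant', 'fish'] (min_width=13, slack=0)
Line 11: ['curtain'] (min_width=7, slack=6)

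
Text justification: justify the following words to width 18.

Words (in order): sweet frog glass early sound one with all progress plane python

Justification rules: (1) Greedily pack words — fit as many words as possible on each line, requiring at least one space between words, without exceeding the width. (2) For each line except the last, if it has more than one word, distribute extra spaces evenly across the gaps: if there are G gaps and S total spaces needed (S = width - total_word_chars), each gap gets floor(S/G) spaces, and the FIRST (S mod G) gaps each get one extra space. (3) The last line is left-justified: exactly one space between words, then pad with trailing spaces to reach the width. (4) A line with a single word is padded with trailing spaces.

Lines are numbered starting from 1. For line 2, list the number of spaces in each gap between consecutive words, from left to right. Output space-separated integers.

Answer: 3 2

Derivation:
Line 1: ['sweet', 'frog', 'glass'] (min_width=16, slack=2)
Line 2: ['early', 'sound', 'one'] (min_width=15, slack=3)
Line 3: ['with', 'all', 'progress'] (min_width=17, slack=1)
Line 4: ['plane', 'python'] (min_width=12, slack=6)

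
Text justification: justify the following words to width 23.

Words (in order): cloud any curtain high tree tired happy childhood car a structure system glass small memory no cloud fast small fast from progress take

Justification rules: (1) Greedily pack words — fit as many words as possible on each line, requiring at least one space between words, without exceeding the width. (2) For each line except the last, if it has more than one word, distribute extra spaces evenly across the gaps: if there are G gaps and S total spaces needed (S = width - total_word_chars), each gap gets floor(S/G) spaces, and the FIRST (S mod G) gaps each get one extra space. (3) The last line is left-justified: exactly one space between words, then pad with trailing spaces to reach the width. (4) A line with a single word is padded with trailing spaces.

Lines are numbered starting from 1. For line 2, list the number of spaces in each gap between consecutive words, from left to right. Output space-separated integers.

Line 1: ['cloud', 'any', 'curtain', 'high'] (min_width=22, slack=1)
Line 2: ['tree', 'tired', 'happy'] (min_width=16, slack=7)
Line 3: ['childhood', 'car', 'a'] (min_width=15, slack=8)
Line 4: ['structure', 'system', 'glass'] (min_width=22, slack=1)
Line 5: ['small', 'memory', 'no', 'cloud'] (min_width=21, slack=2)
Line 6: ['fast', 'small', 'fast', 'from'] (min_width=20, slack=3)
Line 7: ['progress', 'take'] (min_width=13, slack=10)

Answer: 5 4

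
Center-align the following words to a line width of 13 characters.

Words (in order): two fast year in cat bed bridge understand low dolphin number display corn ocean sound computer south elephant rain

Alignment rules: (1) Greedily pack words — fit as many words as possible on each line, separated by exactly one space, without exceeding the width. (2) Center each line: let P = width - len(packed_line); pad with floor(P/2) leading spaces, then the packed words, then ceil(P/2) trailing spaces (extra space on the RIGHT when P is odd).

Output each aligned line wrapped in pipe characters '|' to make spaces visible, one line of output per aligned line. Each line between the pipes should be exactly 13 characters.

Answer: |two fast year|
| in cat bed  |
|   bridge    |
| understand  |
| low dolphin |
|   number    |
|display corn |
| ocean sound |
|  computer   |
|    south    |
|elephant rain|

Derivation:
Line 1: ['two', 'fast', 'year'] (min_width=13, slack=0)
Line 2: ['in', 'cat', 'bed'] (min_width=10, slack=3)
Line 3: ['bridge'] (min_width=6, slack=7)
Line 4: ['understand'] (min_width=10, slack=3)
Line 5: ['low', 'dolphin'] (min_width=11, slack=2)
Line 6: ['number'] (min_width=6, slack=7)
Line 7: ['display', 'corn'] (min_width=12, slack=1)
Line 8: ['ocean', 'sound'] (min_width=11, slack=2)
Line 9: ['computer'] (min_width=8, slack=5)
Line 10: ['south'] (min_width=5, slack=8)
Line 11: ['elephant', 'rain'] (min_width=13, slack=0)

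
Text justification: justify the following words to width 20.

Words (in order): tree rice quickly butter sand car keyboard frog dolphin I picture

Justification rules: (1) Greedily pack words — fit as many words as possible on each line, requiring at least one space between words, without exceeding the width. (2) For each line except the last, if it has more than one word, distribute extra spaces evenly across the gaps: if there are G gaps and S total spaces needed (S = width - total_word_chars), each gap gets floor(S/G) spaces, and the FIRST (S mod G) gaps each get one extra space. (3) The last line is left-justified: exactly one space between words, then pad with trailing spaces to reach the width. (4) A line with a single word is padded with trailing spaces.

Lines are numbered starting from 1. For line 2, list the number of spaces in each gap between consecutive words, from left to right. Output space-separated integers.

Line 1: ['tree', 'rice', 'quickly'] (min_width=17, slack=3)
Line 2: ['butter', 'sand', 'car'] (min_width=15, slack=5)
Line 3: ['keyboard', 'frog'] (min_width=13, slack=7)
Line 4: ['dolphin', 'I', 'picture'] (min_width=17, slack=3)

Answer: 4 3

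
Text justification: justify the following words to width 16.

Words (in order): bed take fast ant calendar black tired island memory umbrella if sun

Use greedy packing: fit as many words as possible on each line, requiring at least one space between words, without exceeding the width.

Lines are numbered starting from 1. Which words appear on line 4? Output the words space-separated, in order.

Line 1: ['bed', 'take', 'fast'] (min_width=13, slack=3)
Line 2: ['ant', 'calendar'] (min_width=12, slack=4)
Line 3: ['black', 'tired'] (min_width=11, slack=5)
Line 4: ['island', 'memory'] (min_width=13, slack=3)
Line 5: ['umbrella', 'if', 'sun'] (min_width=15, slack=1)

Answer: island memory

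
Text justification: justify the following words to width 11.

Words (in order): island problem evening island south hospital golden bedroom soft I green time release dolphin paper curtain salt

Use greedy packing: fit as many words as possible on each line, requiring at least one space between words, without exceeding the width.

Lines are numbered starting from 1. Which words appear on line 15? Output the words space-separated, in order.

Line 1: ['island'] (min_width=6, slack=5)
Line 2: ['problem'] (min_width=7, slack=4)
Line 3: ['evening'] (min_width=7, slack=4)
Line 4: ['island'] (min_width=6, slack=5)
Line 5: ['south'] (min_width=5, slack=6)
Line 6: ['hospital'] (min_width=8, slack=3)
Line 7: ['golden'] (min_width=6, slack=5)
Line 8: ['bedroom'] (min_width=7, slack=4)
Line 9: ['soft', 'I'] (min_width=6, slack=5)
Line 10: ['green', 'time'] (min_width=10, slack=1)
Line 11: ['release'] (min_width=7, slack=4)
Line 12: ['dolphin'] (min_width=7, slack=4)
Line 13: ['paper'] (min_width=5, slack=6)
Line 14: ['curtain'] (min_width=7, slack=4)
Line 15: ['salt'] (min_width=4, slack=7)

Answer: salt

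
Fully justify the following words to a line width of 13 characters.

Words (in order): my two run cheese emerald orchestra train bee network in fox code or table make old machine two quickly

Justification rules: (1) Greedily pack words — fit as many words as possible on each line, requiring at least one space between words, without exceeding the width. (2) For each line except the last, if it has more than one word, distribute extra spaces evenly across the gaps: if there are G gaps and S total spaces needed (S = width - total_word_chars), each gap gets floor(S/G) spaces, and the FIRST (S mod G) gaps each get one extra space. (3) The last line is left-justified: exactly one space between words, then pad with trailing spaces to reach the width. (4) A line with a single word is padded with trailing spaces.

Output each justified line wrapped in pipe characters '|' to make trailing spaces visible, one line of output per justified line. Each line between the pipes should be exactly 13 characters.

Line 1: ['my', 'two', 'run'] (min_width=10, slack=3)
Line 2: ['cheese'] (min_width=6, slack=7)
Line 3: ['emerald'] (min_width=7, slack=6)
Line 4: ['orchestra'] (min_width=9, slack=4)
Line 5: ['train', 'bee'] (min_width=9, slack=4)
Line 6: ['network', 'in'] (min_width=10, slack=3)
Line 7: ['fox', 'code', 'or'] (min_width=11, slack=2)
Line 8: ['table', 'make'] (min_width=10, slack=3)
Line 9: ['old', 'machine'] (min_width=11, slack=2)
Line 10: ['two', 'quickly'] (min_width=11, slack=2)

Answer: |my   two  run|
|cheese       |
|emerald      |
|orchestra    |
|train     bee|
|network    in|
|fox  code  or|
|table    make|
|old   machine|
|two quickly  |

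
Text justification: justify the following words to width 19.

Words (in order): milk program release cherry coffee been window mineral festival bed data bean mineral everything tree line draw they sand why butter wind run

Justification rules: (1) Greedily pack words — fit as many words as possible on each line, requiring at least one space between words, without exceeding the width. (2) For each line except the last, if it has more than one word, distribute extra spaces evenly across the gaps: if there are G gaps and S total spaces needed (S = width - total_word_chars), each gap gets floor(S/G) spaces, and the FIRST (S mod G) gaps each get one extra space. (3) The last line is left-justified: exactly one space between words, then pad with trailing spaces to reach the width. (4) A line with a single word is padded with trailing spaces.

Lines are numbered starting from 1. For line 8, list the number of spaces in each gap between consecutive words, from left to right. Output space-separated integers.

Line 1: ['milk', 'program'] (min_width=12, slack=7)
Line 2: ['release', 'cherry'] (min_width=14, slack=5)
Line 3: ['coffee', 'been', 'window'] (min_width=18, slack=1)
Line 4: ['mineral', 'festival'] (min_width=16, slack=3)
Line 5: ['bed', 'data', 'bean'] (min_width=13, slack=6)
Line 6: ['mineral', 'everything'] (min_width=18, slack=1)
Line 7: ['tree', 'line', 'draw', 'they'] (min_width=19, slack=0)
Line 8: ['sand', 'why', 'butter'] (min_width=15, slack=4)
Line 9: ['wind', 'run'] (min_width=8, slack=11)

Answer: 3 3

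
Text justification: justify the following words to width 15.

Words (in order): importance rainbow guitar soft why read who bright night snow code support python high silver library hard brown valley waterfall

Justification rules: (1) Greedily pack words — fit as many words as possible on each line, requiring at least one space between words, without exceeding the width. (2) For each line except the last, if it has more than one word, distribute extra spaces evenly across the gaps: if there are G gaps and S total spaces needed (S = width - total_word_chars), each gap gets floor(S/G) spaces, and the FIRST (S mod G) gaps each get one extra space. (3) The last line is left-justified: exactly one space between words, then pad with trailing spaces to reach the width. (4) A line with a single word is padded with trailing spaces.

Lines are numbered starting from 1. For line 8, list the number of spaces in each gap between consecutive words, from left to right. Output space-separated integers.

Line 1: ['importance'] (min_width=10, slack=5)
Line 2: ['rainbow', 'guitar'] (min_width=14, slack=1)
Line 3: ['soft', 'why', 'read'] (min_width=13, slack=2)
Line 4: ['who', 'bright'] (min_width=10, slack=5)
Line 5: ['night', 'snow', 'code'] (min_width=15, slack=0)
Line 6: ['support', 'python'] (min_width=14, slack=1)
Line 7: ['high', 'silver'] (min_width=11, slack=4)
Line 8: ['library', 'hard'] (min_width=12, slack=3)
Line 9: ['brown', 'valley'] (min_width=12, slack=3)
Line 10: ['waterfall'] (min_width=9, slack=6)

Answer: 4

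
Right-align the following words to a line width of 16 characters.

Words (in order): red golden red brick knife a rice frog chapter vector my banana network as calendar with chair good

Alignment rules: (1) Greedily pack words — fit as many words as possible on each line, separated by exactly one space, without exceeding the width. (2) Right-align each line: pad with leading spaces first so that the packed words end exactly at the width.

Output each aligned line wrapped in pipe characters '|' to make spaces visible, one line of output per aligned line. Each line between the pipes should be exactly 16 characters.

Line 1: ['red', 'golden', 'red'] (min_width=14, slack=2)
Line 2: ['brick', 'knife', 'a'] (min_width=13, slack=3)
Line 3: ['rice', 'frog'] (min_width=9, slack=7)
Line 4: ['chapter', 'vector'] (min_width=14, slack=2)
Line 5: ['my', 'banana'] (min_width=9, slack=7)
Line 6: ['network', 'as'] (min_width=10, slack=6)
Line 7: ['calendar', 'with'] (min_width=13, slack=3)
Line 8: ['chair', 'good'] (min_width=10, slack=6)

Answer: |  red golden red|
|   brick knife a|
|       rice frog|
|  chapter vector|
|       my banana|
|      network as|
|   calendar with|
|      chair good|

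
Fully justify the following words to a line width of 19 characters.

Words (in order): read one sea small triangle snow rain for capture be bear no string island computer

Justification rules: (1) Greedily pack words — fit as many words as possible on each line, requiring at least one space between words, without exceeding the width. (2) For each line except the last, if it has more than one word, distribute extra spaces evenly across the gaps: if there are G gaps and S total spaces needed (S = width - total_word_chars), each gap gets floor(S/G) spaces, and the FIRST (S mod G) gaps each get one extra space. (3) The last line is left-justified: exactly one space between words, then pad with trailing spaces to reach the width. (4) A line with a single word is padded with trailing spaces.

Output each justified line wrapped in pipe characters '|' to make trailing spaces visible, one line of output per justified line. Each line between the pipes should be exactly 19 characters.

Answer: |read  one sea small|
|triangle  snow rain|
|for capture be bear|
|no   string  island|
|computer           |

Derivation:
Line 1: ['read', 'one', 'sea', 'small'] (min_width=18, slack=1)
Line 2: ['triangle', 'snow', 'rain'] (min_width=18, slack=1)
Line 3: ['for', 'capture', 'be', 'bear'] (min_width=19, slack=0)
Line 4: ['no', 'string', 'island'] (min_width=16, slack=3)
Line 5: ['computer'] (min_width=8, slack=11)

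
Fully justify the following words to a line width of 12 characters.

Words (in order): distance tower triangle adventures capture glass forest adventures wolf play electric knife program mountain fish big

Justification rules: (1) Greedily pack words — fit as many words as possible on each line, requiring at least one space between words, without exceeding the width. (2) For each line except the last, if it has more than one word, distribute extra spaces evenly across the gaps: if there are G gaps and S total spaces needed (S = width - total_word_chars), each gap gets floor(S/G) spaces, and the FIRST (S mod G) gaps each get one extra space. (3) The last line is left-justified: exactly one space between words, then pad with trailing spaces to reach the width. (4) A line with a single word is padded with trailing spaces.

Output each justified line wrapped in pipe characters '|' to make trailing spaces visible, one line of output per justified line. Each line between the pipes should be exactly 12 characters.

Line 1: ['distance'] (min_width=8, slack=4)
Line 2: ['tower'] (min_width=5, slack=7)
Line 3: ['triangle'] (min_width=8, slack=4)
Line 4: ['adventures'] (min_width=10, slack=2)
Line 5: ['capture'] (min_width=7, slack=5)
Line 6: ['glass', 'forest'] (min_width=12, slack=0)
Line 7: ['adventures'] (min_width=10, slack=2)
Line 8: ['wolf', 'play'] (min_width=9, slack=3)
Line 9: ['electric'] (min_width=8, slack=4)
Line 10: ['knife'] (min_width=5, slack=7)
Line 11: ['program'] (min_width=7, slack=5)
Line 12: ['mountain'] (min_width=8, slack=4)
Line 13: ['fish', 'big'] (min_width=8, slack=4)

Answer: |distance    |
|tower       |
|triangle    |
|adventures  |
|capture     |
|glass forest|
|adventures  |
|wolf    play|
|electric    |
|knife       |
|program     |
|mountain    |
|fish big    |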